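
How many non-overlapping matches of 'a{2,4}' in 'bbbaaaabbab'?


Pattern 'a{2,4}' matches between 2 and 4 consecutive a's (greedy).
String: 'bbbaaaabbab'
Finding runs of a's and applying greedy matching:
  Run at pos 3: 'aaaa' (length 4)
  Run at pos 9: 'a' (length 1)
Matches: ['aaaa']
Count: 1

1


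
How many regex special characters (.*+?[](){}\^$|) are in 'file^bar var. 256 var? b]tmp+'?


Regex special characters are: . * + ? [ ] ( ) { } \ ^ $ |
Scanning 'file^bar var. 256 var? b]tmp+':
  pos 4: '^' -> SPECIAL
  pos 12: '.' -> SPECIAL
  pos 21: '?' -> SPECIAL
  pos 24: ']' -> SPECIAL
  pos 28: '+' -> SPECIAL
Special chars found: ['^', '.', '?', ']', '+']
Total: 5

5


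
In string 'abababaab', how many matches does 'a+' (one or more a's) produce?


Pattern 'a+' matches one or more consecutive a's.
String: 'abababaab'
Scanning for runs of a:
  Match 1: 'a' (length 1)
  Match 2: 'a' (length 1)
  Match 3: 'a' (length 1)
  Match 4: 'aa' (length 2)
Total matches: 4

4


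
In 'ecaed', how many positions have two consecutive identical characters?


Looking for consecutive identical characters in 'ecaed':
  pos 0-1: 'e' vs 'c' -> different
  pos 1-2: 'c' vs 'a' -> different
  pos 2-3: 'a' vs 'e' -> different
  pos 3-4: 'e' vs 'd' -> different
Consecutive identical pairs: []
Count: 0

0


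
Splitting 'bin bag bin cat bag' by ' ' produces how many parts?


Splitting by ' ' breaks the string at each occurrence of the separator.
Text: 'bin bag bin cat bag'
Parts after split:
  Part 1: 'bin'
  Part 2: 'bag'
  Part 3: 'bin'
  Part 4: 'cat'
  Part 5: 'bag'
Total parts: 5

5


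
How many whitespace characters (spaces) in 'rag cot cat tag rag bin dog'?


\s matches whitespace characters (spaces, tabs, etc.).
Text: 'rag cot cat tag rag bin dog'
This text has 7 words separated by spaces.
Number of spaces = number of words - 1 = 7 - 1 = 6

6


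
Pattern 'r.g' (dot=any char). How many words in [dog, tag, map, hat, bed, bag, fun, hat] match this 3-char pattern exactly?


Pattern 'r.g' means: starts with 'r', any single char, ends with 'g'.
Checking each word (must be exactly 3 chars):
  'dog' (len=3): no
  'tag' (len=3): no
  'map' (len=3): no
  'hat' (len=3): no
  'bed' (len=3): no
  'bag' (len=3): no
  'fun' (len=3): no
  'hat' (len=3): no
Matching words: []
Total: 0

0


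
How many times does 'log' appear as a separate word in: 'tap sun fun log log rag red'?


Scanning each word for exact match 'log':
  Word 1: 'tap' -> no
  Word 2: 'sun' -> no
  Word 3: 'fun' -> no
  Word 4: 'log' -> MATCH
  Word 5: 'log' -> MATCH
  Word 6: 'rag' -> no
  Word 7: 'red' -> no
Total matches: 2

2


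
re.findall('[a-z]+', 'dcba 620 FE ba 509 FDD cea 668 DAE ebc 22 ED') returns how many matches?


Pattern '[a-z]+' finds one or more lowercase letters.
Text: 'dcba 620 FE ba 509 FDD cea 668 DAE ebc 22 ED'
Scanning for matches:
  Match 1: 'dcba'
  Match 2: 'ba'
  Match 3: 'cea'
  Match 4: 'ebc'
Total matches: 4

4


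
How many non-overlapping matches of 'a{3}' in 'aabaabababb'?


Pattern 'a{3}' matches exactly 3 consecutive a's (greedy, non-overlapping).
String: 'aabaabababb'
Scanning for runs of a's:
  Run at pos 0: 'aa' (length 2) -> 0 match(es)
  Run at pos 3: 'aa' (length 2) -> 0 match(es)
  Run at pos 6: 'a' (length 1) -> 0 match(es)
  Run at pos 8: 'a' (length 1) -> 0 match(es)
Matches found: []
Total: 0

0


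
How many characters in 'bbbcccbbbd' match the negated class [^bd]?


Negated class [^bd] matches any char NOT in {b, d}
Scanning 'bbbcccbbbd':
  pos 0: 'b' -> no (excluded)
  pos 1: 'b' -> no (excluded)
  pos 2: 'b' -> no (excluded)
  pos 3: 'c' -> MATCH
  pos 4: 'c' -> MATCH
  pos 5: 'c' -> MATCH
  pos 6: 'b' -> no (excluded)
  pos 7: 'b' -> no (excluded)
  pos 8: 'b' -> no (excluded)
  pos 9: 'd' -> no (excluded)
Total matches: 3

3


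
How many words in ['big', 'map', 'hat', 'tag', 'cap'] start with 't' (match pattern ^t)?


Pattern ^t anchors to start of word. Check which words begin with 't':
  'big' -> no
  'map' -> no
  'hat' -> no
  'tag' -> MATCH (starts with 't')
  'cap' -> no
Matching words: ['tag']
Count: 1

1


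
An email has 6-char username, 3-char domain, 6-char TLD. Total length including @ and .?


An email address has format: username@domain.tld
Username length: 6
'@' character: 1
Domain length: 3
'.' character: 1
TLD length: 6
Total = 6 + 1 + 3 + 1 + 6 = 17

17


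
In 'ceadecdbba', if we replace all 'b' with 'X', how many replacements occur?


re.sub('b', 'X', text) replaces every occurrence of 'b' with 'X'.
Text: 'ceadecdbba'
Scanning for 'b':
  pos 7: 'b' -> replacement #1
  pos 8: 'b' -> replacement #2
Total replacements: 2

2


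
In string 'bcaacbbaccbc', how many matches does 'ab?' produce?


Pattern 'ab?' matches 'a' optionally followed by 'b'.
String: 'bcaacbbaccbc'
Scanning left to right for 'a' then checking next char:
  Match 1: 'a' (a not followed by b)
  Match 2: 'a' (a not followed by b)
  Match 3: 'a' (a not followed by b)
Total matches: 3

3


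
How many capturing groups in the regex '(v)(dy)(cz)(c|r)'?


To count capturing groups, count each '(' that starts a group.
Pattern: '(v)(dy)(cz)(c|r)'
Walking through the pattern:
  Position 0: '(' -> group #1
  Position 3: '(' -> group #2
  Position 7: '(' -> group #3
  Position 11: '(' -> group #4
Total capturing groups: 4

4


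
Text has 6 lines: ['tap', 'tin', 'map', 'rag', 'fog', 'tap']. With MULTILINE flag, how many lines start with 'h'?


With MULTILINE flag, ^ matches the start of each line.
Lines: ['tap', 'tin', 'map', 'rag', 'fog', 'tap']
Checking which lines start with 'h':
  Line 1: 'tap' -> no
  Line 2: 'tin' -> no
  Line 3: 'map' -> no
  Line 4: 'rag' -> no
  Line 5: 'fog' -> no
  Line 6: 'tap' -> no
Matching lines: []
Count: 0

0


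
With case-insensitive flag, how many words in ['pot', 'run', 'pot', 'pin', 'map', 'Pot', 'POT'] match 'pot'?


Case-insensitive matching: compare each word's lowercase form to 'pot'.
  'pot' -> lower='pot' -> MATCH
  'run' -> lower='run' -> no
  'pot' -> lower='pot' -> MATCH
  'pin' -> lower='pin' -> no
  'map' -> lower='map' -> no
  'Pot' -> lower='pot' -> MATCH
  'POT' -> lower='pot' -> MATCH
Matches: ['pot', 'pot', 'Pot', 'POT']
Count: 4

4


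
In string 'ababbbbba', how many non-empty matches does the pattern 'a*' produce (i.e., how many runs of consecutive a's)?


Pattern 'a*' matches zero or more a's. We want non-empty runs of consecutive a's.
String: 'ababbbbba'
Walking through the string to find runs of a's:
  Run 1: positions 0-0 -> 'a'
  Run 2: positions 2-2 -> 'a'
  Run 3: positions 8-8 -> 'a'
Non-empty runs found: ['a', 'a', 'a']
Count: 3

3


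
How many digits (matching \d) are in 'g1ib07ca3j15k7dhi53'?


\d matches any digit 0-9.
Scanning 'g1ib07ca3j15k7dhi53':
  pos 1: '1' -> DIGIT
  pos 4: '0' -> DIGIT
  pos 5: '7' -> DIGIT
  pos 8: '3' -> DIGIT
  pos 10: '1' -> DIGIT
  pos 11: '5' -> DIGIT
  pos 13: '7' -> DIGIT
  pos 17: '5' -> DIGIT
  pos 18: '3' -> DIGIT
Digits found: ['1', '0', '7', '3', '1', '5', '7', '5', '3']
Total: 9

9


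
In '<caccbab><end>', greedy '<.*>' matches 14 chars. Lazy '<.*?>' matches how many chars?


Greedy '<.*>' tries to match as MUCH as possible.
Lazy '<.*?>' tries to match as LITTLE as possible.

String: '<caccbab><end>'
Greedy '<.*>' starts at first '<' and extends to the LAST '>': '<caccbab><end>' (14 chars)
Lazy '<.*?>' starts at first '<' and stops at the FIRST '>': '<caccbab>' (9 chars)

9


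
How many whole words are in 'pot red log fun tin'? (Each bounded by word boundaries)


Word boundaries (\b) mark the start/end of each word.
Text: 'pot red log fun tin'
Splitting by whitespace:
  Word 1: 'pot'
  Word 2: 'red'
  Word 3: 'log'
  Word 4: 'fun'
  Word 5: 'tin'
Total whole words: 5

5


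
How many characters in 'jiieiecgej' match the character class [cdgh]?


Character class [cdgh] matches any of: {c, d, g, h}
Scanning string 'jiieiecgej' character by character:
  pos 0: 'j' -> no
  pos 1: 'i' -> no
  pos 2: 'i' -> no
  pos 3: 'e' -> no
  pos 4: 'i' -> no
  pos 5: 'e' -> no
  pos 6: 'c' -> MATCH
  pos 7: 'g' -> MATCH
  pos 8: 'e' -> no
  pos 9: 'j' -> no
Total matches: 2

2


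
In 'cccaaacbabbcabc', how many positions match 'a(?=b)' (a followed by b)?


Lookahead 'a(?=b)' matches 'a' only when followed by 'b'.
String: 'cccaaacbabbcabc'
Checking each position where char is 'a':
  pos 3: 'a' -> no (next='a')
  pos 4: 'a' -> no (next='a')
  pos 5: 'a' -> no (next='c')
  pos 8: 'a' -> MATCH (next='b')
  pos 12: 'a' -> MATCH (next='b')
Matching positions: [8, 12]
Count: 2

2


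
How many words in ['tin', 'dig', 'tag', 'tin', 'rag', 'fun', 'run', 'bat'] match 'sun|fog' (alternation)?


Alternation 'sun|fog' matches either 'sun' or 'fog'.
Checking each word:
  'tin' -> no
  'dig' -> no
  'tag' -> no
  'tin' -> no
  'rag' -> no
  'fun' -> no
  'run' -> no
  'bat' -> no
Matches: []
Count: 0

0


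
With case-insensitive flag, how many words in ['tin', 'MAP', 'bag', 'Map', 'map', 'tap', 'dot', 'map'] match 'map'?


Case-insensitive matching: compare each word's lowercase form to 'map'.
  'tin' -> lower='tin' -> no
  'MAP' -> lower='map' -> MATCH
  'bag' -> lower='bag' -> no
  'Map' -> lower='map' -> MATCH
  'map' -> lower='map' -> MATCH
  'tap' -> lower='tap' -> no
  'dot' -> lower='dot' -> no
  'map' -> lower='map' -> MATCH
Matches: ['MAP', 'Map', 'map', 'map']
Count: 4

4


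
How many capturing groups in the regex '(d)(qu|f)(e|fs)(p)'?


To count capturing groups, count each '(' that starts a group.
Pattern: '(d)(qu|f)(e|fs)(p)'
Walking through the pattern:
  Position 0: '(' -> group #1
  Position 3: '(' -> group #2
  Position 9: '(' -> group #3
  Position 15: '(' -> group #4
Total capturing groups: 4

4


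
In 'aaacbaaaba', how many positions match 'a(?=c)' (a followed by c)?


Lookahead 'a(?=c)' matches 'a' only when followed by 'c'.
String: 'aaacbaaaba'
Checking each position where char is 'a':
  pos 0: 'a' -> no (next='a')
  pos 1: 'a' -> no (next='a')
  pos 2: 'a' -> MATCH (next='c')
  pos 5: 'a' -> no (next='a')
  pos 6: 'a' -> no (next='a')
  pos 7: 'a' -> no (next='b')
Matching positions: [2]
Count: 1

1


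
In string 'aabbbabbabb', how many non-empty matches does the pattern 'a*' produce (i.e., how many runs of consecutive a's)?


Pattern 'a*' matches zero or more a's. We want non-empty runs of consecutive a's.
String: 'aabbbabbabb'
Walking through the string to find runs of a's:
  Run 1: positions 0-1 -> 'aa'
  Run 2: positions 5-5 -> 'a'
  Run 3: positions 8-8 -> 'a'
Non-empty runs found: ['aa', 'a', 'a']
Count: 3

3


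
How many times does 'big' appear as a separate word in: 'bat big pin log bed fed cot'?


Scanning each word for exact match 'big':
  Word 1: 'bat' -> no
  Word 2: 'big' -> MATCH
  Word 3: 'pin' -> no
  Word 4: 'log' -> no
  Word 5: 'bed' -> no
  Word 6: 'fed' -> no
  Word 7: 'cot' -> no
Total matches: 1

1


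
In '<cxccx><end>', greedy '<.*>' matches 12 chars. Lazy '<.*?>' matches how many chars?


Greedy '<.*>' tries to match as MUCH as possible.
Lazy '<.*?>' tries to match as LITTLE as possible.

String: '<cxccx><end>'
Greedy '<.*>' starts at first '<' and extends to the LAST '>': '<cxccx><end>' (12 chars)
Lazy '<.*?>' starts at first '<' and stops at the FIRST '>': '<cxccx>' (7 chars)

7


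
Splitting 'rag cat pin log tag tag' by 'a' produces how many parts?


Splitting by 'a' breaks the string at each occurrence of the separator.
Text: 'rag cat pin log tag tag'
Parts after split:
  Part 1: 'r'
  Part 2: 'g c'
  Part 3: 't pin log t'
  Part 4: 'g t'
  Part 5: 'g'
Total parts: 5

5


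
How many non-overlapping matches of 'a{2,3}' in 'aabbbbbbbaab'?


Pattern 'a{2,3}' matches between 2 and 3 consecutive a's (greedy).
String: 'aabbbbbbbaab'
Finding runs of a's and applying greedy matching:
  Run at pos 0: 'aa' (length 2)
  Run at pos 9: 'aa' (length 2)
Matches: ['aa', 'aa']
Count: 2

2


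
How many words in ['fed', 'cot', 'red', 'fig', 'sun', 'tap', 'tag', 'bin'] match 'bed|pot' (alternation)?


Alternation 'bed|pot' matches either 'bed' or 'pot'.
Checking each word:
  'fed' -> no
  'cot' -> no
  'red' -> no
  'fig' -> no
  'sun' -> no
  'tap' -> no
  'tag' -> no
  'bin' -> no
Matches: []
Count: 0

0


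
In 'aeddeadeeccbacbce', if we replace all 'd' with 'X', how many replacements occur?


re.sub('d', 'X', text) replaces every occurrence of 'd' with 'X'.
Text: 'aeddeadeeccbacbce'
Scanning for 'd':
  pos 2: 'd' -> replacement #1
  pos 3: 'd' -> replacement #2
  pos 6: 'd' -> replacement #3
Total replacements: 3

3


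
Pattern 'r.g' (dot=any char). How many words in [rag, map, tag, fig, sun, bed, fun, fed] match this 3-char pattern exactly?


Pattern 'r.g' means: starts with 'r', any single char, ends with 'g'.
Checking each word (must be exactly 3 chars):
  'rag' (len=3): MATCH
  'map' (len=3): no
  'tag' (len=3): no
  'fig' (len=3): no
  'sun' (len=3): no
  'bed' (len=3): no
  'fun' (len=3): no
  'fed' (len=3): no
Matching words: ['rag']
Total: 1

1


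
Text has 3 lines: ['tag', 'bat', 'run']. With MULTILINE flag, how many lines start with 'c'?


With MULTILINE flag, ^ matches the start of each line.
Lines: ['tag', 'bat', 'run']
Checking which lines start with 'c':
  Line 1: 'tag' -> no
  Line 2: 'bat' -> no
  Line 3: 'run' -> no
Matching lines: []
Count: 0

0


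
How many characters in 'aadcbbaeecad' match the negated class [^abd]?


Negated class [^abd] matches any char NOT in {a, b, d}
Scanning 'aadcbbaeecad':
  pos 0: 'a' -> no (excluded)
  pos 1: 'a' -> no (excluded)
  pos 2: 'd' -> no (excluded)
  pos 3: 'c' -> MATCH
  pos 4: 'b' -> no (excluded)
  pos 5: 'b' -> no (excluded)
  pos 6: 'a' -> no (excluded)
  pos 7: 'e' -> MATCH
  pos 8: 'e' -> MATCH
  pos 9: 'c' -> MATCH
  pos 10: 'a' -> no (excluded)
  pos 11: 'd' -> no (excluded)
Total matches: 4

4


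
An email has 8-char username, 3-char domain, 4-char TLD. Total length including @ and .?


An email address has format: username@domain.tld
Username length: 8
'@' character: 1
Domain length: 3
'.' character: 1
TLD length: 4
Total = 8 + 1 + 3 + 1 + 4 = 17

17


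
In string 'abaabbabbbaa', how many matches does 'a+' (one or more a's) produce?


Pattern 'a+' matches one or more consecutive a's.
String: 'abaabbabbbaa'
Scanning for runs of a:
  Match 1: 'a' (length 1)
  Match 2: 'aa' (length 2)
  Match 3: 'a' (length 1)
  Match 4: 'aa' (length 2)
Total matches: 4

4


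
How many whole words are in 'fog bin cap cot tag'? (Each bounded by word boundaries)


Word boundaries (\b) mark the start/end of each word.
Text: 'fog bin cap cot tag'
Splitting by whitespace:
  Word 1: 'fog'
  Word 2: 'bin'
  Word 3: 'cap'
  Word 4: 'cot'
  Word 5: 'tag'
Total whole words: 5

5


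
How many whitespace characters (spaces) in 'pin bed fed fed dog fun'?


\s matches whitespace characters (spaces, tabs, etc.).
Text: 'pin bed fed fed dog fun'
This text has 6 words separated by spaces.
Number of spaces = number of words - 1 = 6 - 1 = 5

5


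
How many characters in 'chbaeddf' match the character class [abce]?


Character class [abce] matches any of: {a, b, c, e}
Scanning string 'chbaeddf' character by character:
  pos 0: 'c' -> MATCH
  pos 1: 'h' -> no
  pos 2: 'b' -> MATCH
  pos 3: 'a' -> MATCH
  pos 4: 'e' -> MATCH
  pos 5: 'd' -> no
  pos 6: 'd' -> no
  pos 7: 'f' -> no
Total matches: 4

4


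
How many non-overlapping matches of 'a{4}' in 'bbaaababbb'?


Pattern 'a{4}' matches exactly 4 consecutive a's (greedy, non-overlapping).
String: 'bbaaababbb'
Scanning for runs of a's:
  Run at pos 2: 'aaa' (length 3) -> 0 match(es)
  Run at pos 6: 'a' (length 1) -> 0 match(es)
Matches found: []
Total: 0

0


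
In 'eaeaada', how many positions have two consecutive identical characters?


Looking for consecutive identical characters in 'eaeaada':
  pos 0-1: 'e' vs 'a' -> different
  pos 1-2: 'a' vs 'e' -> different
  pos 2-3: 'e' vs 'a' -> different
  pos 3-4: 'a' vs 'a' -> MATCH ('aa')
  pos 4-5: 'a' vs 'd' -> different
  pos 5-6: 'd' vs 'a' -> different
Consecutive identical pairs: ['aa']
Count: 1

1


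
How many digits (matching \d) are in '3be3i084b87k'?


\d matches any digit 0-9.
Scanning '3be3i084b87k':
  pos 0: '3' -> DIGIT
  pos 3: '3' -> DIGIT
  pos 5: '0' -> DIGIT
  pos 6: '8' -> DIGIT
  pos 7: '4' -> DIGIT
  pos 9: '8' -> DIGIT
  pos 10: '7' -> DIGIT
Digits found: ['3', '3', '0', '8', '4', '8', '7']
Total: 7

7


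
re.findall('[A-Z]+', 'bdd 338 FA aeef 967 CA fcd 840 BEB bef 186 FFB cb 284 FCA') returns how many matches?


Pattern '[A-Z]+' finds one or more uppercase letters.
Text: 'bdd 338 FA aeef 967 CA fcd 840 BEB bef 186 FFB cb 284 FCA'
Scanning for matches:
  Match 1: 'FA'
  Match 2: 'CA'
  Match 3: 'BEB'
  Match 4: 'FFB'
  Match 5: 'FCA'
Total matches: 5

5


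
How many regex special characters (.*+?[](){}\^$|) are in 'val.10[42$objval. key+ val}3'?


Regex special characters are: . * + ? [ ] ( ) { } \ ^ $ |
Scanning 'val.10[42$objval. key+ val}3':
  pos 3: '.' -> SPECIAL
  pos 6: '[' -> SPECIAL
  pos 9: '$' -> SPECIAL
  pos 16: '.' -> SPECIAL
  pos 21: '+' -> SPECIAL
  pos 26: '}' -> SPECIAL
Special chars found: ['.', '[', '$', '.', '+', '}']
Total: 6

6


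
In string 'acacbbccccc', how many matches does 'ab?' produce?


Pattern 'ab?' matches 'a' optionally followed by 'b'.
String: 'acacbbccccc'
Scanning left to right for 'a' then checking next char:
  Match 1: 'a' (a not followed by b)
  Match 2: 'a' (a not followed by b)
Total matches: 2

2


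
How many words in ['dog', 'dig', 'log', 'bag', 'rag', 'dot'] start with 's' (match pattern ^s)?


Pattern ^s anchors to start of word. Check which words begin with 's':
  'dog' -> no
  'dig' -> no
  'log' -> no
  'bag' -> no
  'rag' -> no
  'dot' -> no
Matching words: []
Count: 0

0


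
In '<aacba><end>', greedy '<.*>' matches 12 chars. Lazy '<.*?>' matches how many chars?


Greedy '<.*>' tries to match as MUCH as possible.
Lazy '<.*?>' tries to match as LITTLE as possible.

String: '<aacba><end>'
Greedy '<.*>' starts at first '<' and extends to the LAST '>': '<aacba><end>' (12 chars)
Lazy '<.*?>' starts at first '<' and stops at the FIRST '>': '<aacba>' (7 chars)

7


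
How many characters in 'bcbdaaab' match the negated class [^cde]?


Negated class [^cde] matches any char NOT in {c, d, e}
Scanning 'bcbdaaab':
  pos 0: 'b' -> MATCH
  pos 1: 'c' -> no (excluded)
  pos 2: 'b' -> MATCH
  pos 3: 'd' -> no (excluded)
  pos 4: 'a' -> MATCH
  pos 5: 'a' -> MATCH
  pos 6: 'a' -> MATCH
  pos 7: 'b' -> MATCH
Total matches: 6

6


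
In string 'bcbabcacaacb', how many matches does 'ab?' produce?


Pattern 'ab?' matches 'a' optionally followed by 'b'.
String: 'bcbabcacaacb'
Scanning left to right for 'a' then checking next char:
  Match 1: 'ab' (a followed by b)
  Match 2: 'a' (a not followed by b)
  Match 3: 'a' (a not followed by b)
  Match 4: 'a' (a not followed by b)
Total matches: 4

4


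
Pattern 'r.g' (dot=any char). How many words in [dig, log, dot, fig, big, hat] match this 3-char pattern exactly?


Pattern 'r.g' means: starts with 'r', any single char, ends with 'g'.
Checking each word (must be exactly 3 chars):
  'dig' (len=3): no
  'log' (len=3): no
  'dot' (len=3): no
  'fig' (len=3): no
  'big' (len=3): no
  'hat' (len=3): no
Matching words: []
Total: 0

0


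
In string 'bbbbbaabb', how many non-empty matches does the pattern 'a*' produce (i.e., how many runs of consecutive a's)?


Pattern 'a*' matches zero or more a's. We want non-empty runs of consecutive a's.
String: 'bbbbbaabb'
Walking through the string to find runs of a's:
  Run 1: positions 5-6 -> 'aa'
Non-empty runs found: ['aa']
Count: 1

1


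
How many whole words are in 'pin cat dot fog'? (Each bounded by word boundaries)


Word boundaries (\b) mark the start/end of each word.
Text: 'pin cat dot fog'
Splitting by whitespace:
  Word 1: 'pin'
  Word 2: 'cat'
  Word 3: 'dot'
  Word 4: 'fog'
Total whole words: 4

4


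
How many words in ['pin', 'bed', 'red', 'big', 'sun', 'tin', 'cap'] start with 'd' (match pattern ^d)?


Pattern ^d anchors to start of word. Check which words begin with 'd':
  'pin' -> no
  'bed' -> no
  'red' -> no
  'big' -> no
  'sun' -> no
  'tin' -> no
  'cap' -> no
Matching words: []
Count: 0

0


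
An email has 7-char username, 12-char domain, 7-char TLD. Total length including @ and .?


An email address has format: username@domain.tld
Username length: 7
'@' character: 1
Domain length: 12
'.' character: 1
TLD length: 7
Total = 7 + 1 + 12 + 1 + 7 = 28

28


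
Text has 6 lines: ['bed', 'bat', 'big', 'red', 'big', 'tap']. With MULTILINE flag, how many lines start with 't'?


With MULTILINE flag, ^ matches the start of each line.
Lines: ['bed', 'bat', 'big', 'red', 'big', 'tap']
Checking which lines start with 't':
  Line 1: 'bed' -> no
  Line 2: 'bat' -> no
  Line 3: 'big' -> no
  Line 4: 'red' -> no
  Line 5: 'big' -> no
  Line 6: 'tap' -> MATCH
Matching lines: ['tap']
Count: 1

1


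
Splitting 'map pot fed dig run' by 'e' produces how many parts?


Splitting by 'e' breaks the string at each occurrence of the separator.
Text: 'map pot fed dig run'
Parts after split:
  Part 1: 'map pot f'
  Part 2: 'd dig run'
Total parts: 2

2


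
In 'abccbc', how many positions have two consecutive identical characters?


Looking for consecutive identical characters in 'abccbc':
  pos 0-1: 'a' vs 'b' -> different
  pos 1-2: 'b' vs 'c' -> different
  pos 2-3: 'c' vs 'c' -> MATCH ('cc')
  pos 3-4: 'c' vs 'b' -> different
  pos 4-5: 'b' vs 'c' -> different
Consecutive identical pairs: ['cc']
Count: 1

1


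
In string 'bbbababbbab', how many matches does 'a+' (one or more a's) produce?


Pattern 'a+' matches one or more consecutive a's.
String: 'bbbababbbab'
Scanning for runs of a:
  Match 1: 'a' (length 1)
  Match 2: 'a' (length 1)
  Match 3: 'a' (length 1)
Total matches: 3

3


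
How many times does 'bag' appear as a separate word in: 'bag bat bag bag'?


Scanning each word for exact match 'bag':
  Word 1: 'bag' -> MATCH
  Word 2: 'bat' -> no
  Word 3: 'bag' -> MATCH
  Word 4: 'bag' -> MATCH
Total matches: 3

3


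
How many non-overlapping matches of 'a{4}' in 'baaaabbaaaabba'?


Pattern 'a{4}' matches exactly 4 consecutive a's (greedy, non-overlapping).
String: 'baaaabbaaaabba'
Scanning for runs of a's:
  Run at pos 1: 'aaaa' (length 4) -> 1 match(es)
  Run at pos 7: 'aaaa' (length 4) -> 1 match(es)
  Run at pos 13: 'a' (length 1) -> 0 match(es)
Matches found: ['aaaa', 'aaaa']
Total: 2

2


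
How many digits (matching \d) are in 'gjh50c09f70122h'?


\d matches any digit 0-9.
Scanning 'gjh50c09f70122h':
  pos 3: '5' -> DIGIT
  pos 4: '0' -> DIGIT
  pos 6: '0' -> DIGIT
  pos 7: '9' -> DIGIT
  pos 9: '7' -> DIGIT
  pos 10: '0' -> DIGIT
  pos 11: '1' -> DIGIT
  pos 12: '2' -> DIGIT
  pos 13: '2' -> DIGIT
Digits found: ['5', '0', '0', '9', '7', '0', '1', '2', '2']
Total: 9

9


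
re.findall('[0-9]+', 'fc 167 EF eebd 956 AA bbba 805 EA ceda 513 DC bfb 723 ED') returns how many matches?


Pattern '[0-9]+' finds one or more digits.
Text: 'fc 167 EF eebd 956 AA bbba 805 EA ceda 513 DC bfb 723 ED'
Scanning for matches:
  Match 1: '167'
  Match 2: '956'
  Match 3: '805'
  Match 4: '513'
  Match 5: '723'
Total matches: 5

5


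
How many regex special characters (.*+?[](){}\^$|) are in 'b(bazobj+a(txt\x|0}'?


Regex special characters are: . * + ? [ ] ( ) { } \ ^ $ |
Scanning 'b(bazobj+a(txt\x|0}':
  pos 1: '(' -> SPECIAL
  pos 8: '+' -> SPECIAL
  pos 10: '(' -> SPECIAL
  pos 14: '\' -> SPECIAL
  pos 16: '|' -> SPECIAL
  pos 18: '}' -> SPECIAL
Special chars found: ['(', '+', '(', '\\', '|', '}']
Total: 6

6


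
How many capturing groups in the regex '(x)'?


To count capturing groups, count each '(' that starts a group.
Pattern: '(x)'
Walking through the pattern:
  Position 0: '(' -> group #1
Total capturing groups: 1

1


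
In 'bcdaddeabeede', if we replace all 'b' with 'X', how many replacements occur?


re.sub('b', 'X', text) replaces every occurrence of 'b' with 'X'.
Text: 'bcdaddeabeede'
Scanning for 'b':
  pos 0: 'b' -> replacement #1
  pos 8: 'b' -> replacement #2
Total replacements: 2

2


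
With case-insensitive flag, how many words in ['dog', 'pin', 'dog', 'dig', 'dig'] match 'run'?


Case-insensitive matching: compare each word's lowercase form to 'run'.
  'dog' -> lower='dog' -> no
  'pin' -> lower='pin' -> no
  'dog' -> lower='dog' -> no
  'dig' -> lower='dig' -> no
  'dig' -> lower='dig' -> no
Matches: []
Count: 0

0


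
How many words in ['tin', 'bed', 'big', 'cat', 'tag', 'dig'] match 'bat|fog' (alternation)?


Alternation 'bat|fog' matches either 'bat' or 'fog'.
Checking each word:
  'tin' -> no
  'bed' -> no
  'big' -> no
  'cat' -> no
  'tag' -> no
  'dig' -> no
Matches: []
Count: 0

0


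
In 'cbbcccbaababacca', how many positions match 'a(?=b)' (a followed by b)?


Lookahead 'a(?=b)' matches 'a' only when followed by 'b'.
String: 'cbbcccbaababacca'
Checking each position where char is 'a':
  pos 7: 'a' -> no (next='a')
  pos 8: 'a' -> MATCH (next='b')
  pos 10: 'a' -> MATCH (next='b')
  pos 12: 'a' -> no (next='c')
Matching positions: [8, 10]
Count: 2

2


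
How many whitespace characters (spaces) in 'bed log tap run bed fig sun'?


\s matches whitespace characters (spaces, tabs, etc.).
Text: 'bed log tap run bed fig sun'
This text has 7 words separated by spaces.
Number of spaces = number of words - 1 = 7 - 1 = 6

6


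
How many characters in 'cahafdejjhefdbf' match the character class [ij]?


Character class [ij] matches any of: {i, j}
Scanning string 'cahafdejjhefdbf' character by character:
  pos 0: 'c' -> no
  pos 1: 'a' -> no
  pos 2: 'h' -> no
  pos 3: 'a' -> no
  pos 4: 'f' -> no
  pos 5: 'd' -> no
  pos 6: 'e' -> no
  pos 7: 'j' -> MATCH
  pos 8: 'j' -> MATCH
  pos 9: 'h' -> no
  pos 10: 'e' -> no
  pos 11: 'f' -> no
  pos 12: 'd' -> no
  pos 13: 'b' -> no
  pos 14: 'f' -> no
Total matches: 2

2


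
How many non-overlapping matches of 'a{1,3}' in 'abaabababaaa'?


Pattern 'a{1,3}' matches between 1 and 3 consecutive a's (greedy).
String: 'abaabababaaa'
Finding runs of a's and applying greedy matching:
  Run at pos 0: 'a' (length 1)
  Run at pos 2: 'aa' (length 2)
  Run at pos 5: 'a' (length 1)
  Run at pos 7: 'a' (length 1)
  Run at pos 9: 'aaa' (length 3)
Matches: ['a', 'aa', 'a', 'a', 'aaa']
Count: 5

5


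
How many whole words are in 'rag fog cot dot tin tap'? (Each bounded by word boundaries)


Word boundaries (\b) mark the start/end of each word.
Text: 'rag fog cot dot tin tap'
Splitting by whitespace:
  Word 1: 'rag'
  Word 2: 'fog'
  Word 3: 'cot'
  Word 4: 'dot'
  Word 5: 'tin'
  Word 6: 'tap'
Total whole words: 6

6


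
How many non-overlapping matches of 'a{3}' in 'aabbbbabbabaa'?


Pattern 'a{3}' matches exactly 3 consecutive a's (greedy, non-overlapping).
String: 'aabbbbabbabaa'
Scanning for runs of a's:
  Run at pos 0: 'aa' (length 2) -> 0 match(es)
  Run at pos 6: 'a' (length 1) -> 0 match(es)
  Run at pos 9: 'a' (length 1) -> 0 match(es)
  Run at pos 11: 'aa' (length 2) -> 0 match(es)
Matches found: []
Total: 0

0


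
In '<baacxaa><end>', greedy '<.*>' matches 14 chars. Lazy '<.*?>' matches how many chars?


Greedy '<.*>' tries to match as MUCH as possible.
Lazy '<.*?>' tries to match as LITTLE as possible.

String: '<baacxaa><end>'
Greedy '<.*>' starts at first '<' and extends to the LAST '>': '<baacxaa><end>' (14 chars)
Lazy '<.*?>' starts at first '<' and stops at the FIRST '>': '<baacxaa>' (9 chars)

9


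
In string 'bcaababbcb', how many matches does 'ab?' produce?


Pattern 'ab?' matches 'a' optionally followed by 'b'.
String: 'bcaababbcb'
Scanning left to right for 'a' then checking next char:
  Match 1: 'a' (a not followed by b)
  Match 2: 'ab' (a followed by b)
  Match 3: 'ab' (a followed by b)
Total matches: 3

3


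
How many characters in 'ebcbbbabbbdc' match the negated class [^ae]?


Negated class [^ae] matches any char NOT in {a, e}
Scanning 'ebcbbbabbbdc':
  pos 0: 'e' -> no (excluded)
  pos 1: 'b' -> MATCH
  pos 2: 'c' -> MATCH
  pos 3: 'b' -> MATCH
  pos 4: 'b' -> MATCH
  pos 5: 'b' -> MATCH
  pos 6: 'a' -> no (excluded)
  pos 7: 'b' -> MATCH
  pos 8: 'b' -> MATCH
  pos 9: 'b' -> MATCH
  pos 10: 'd' -> MATCH
  pos 11: 'c' -> MATCH
Total matches: 10

10


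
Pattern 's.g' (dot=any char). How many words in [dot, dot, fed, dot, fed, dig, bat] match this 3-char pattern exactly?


Pattern 's.g' means: starts with 's', any single char, ends with 'g'.
Checking each word (must be exactly 3 chars):
  'dot' (len=3): no
  'dot' (len=3): no
  'fed' (len=3): no
  'dot' (len=3): no
  'fed' (len=3): no
  'dig' (len=3): no
  'bat' (len=3): no
Matching words: []
Total: 0

0


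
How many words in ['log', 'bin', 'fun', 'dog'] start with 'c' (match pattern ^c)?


Pattern ^c anchors to start of word. Check which words begin with 'c':
  'log' -> no
  'bin' -> no
  'fun' -> no
  'dog' -> no
Matching words: []
Count: 0

0


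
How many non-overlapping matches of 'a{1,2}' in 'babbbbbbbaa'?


Pattern 'a{1,2}' matches between 1 and 2 consecutive a's (greedy).
String: 'babbbbbbbaa'
Finding runs of a's and applying greedy matching:
  Run at pos 1: 'a' (length 1)
  Run at pos 9: 'aa' (length 2)
Matches: ['a', 'aa']
Count: 2

2


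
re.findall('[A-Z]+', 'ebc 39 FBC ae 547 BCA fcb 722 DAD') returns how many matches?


Pattern '[A-Z]+' finds one or more uppercase letters.
Text: 'ebc 39 FBC ae 547 BCA fcb 722 DAD'
Scanning for matches:
  Match 1: 'FBC'
  Match 2: 'BCA'
  Match 3: 'DAD'
Total matches: 3

3


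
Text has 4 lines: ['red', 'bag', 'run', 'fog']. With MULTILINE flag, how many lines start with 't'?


With MULTILINE flag, ^ matches the start of each line.
Lines: ['red', 'bag', 'run', 'fog']
Checking which lines start with 't':
  Line 1: 'red' -> no
  Line 2: 'bag' -> no
  Line 3: 'run' -> no
  Line 4: 'fog' -> no
Matching lines: []
Count: 0

0


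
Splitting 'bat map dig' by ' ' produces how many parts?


Splitting by ' ' breaks the string at each occurrence of the separator.
Text: 'bat map dig'
Parts after split:
  Part 1: 'bat'
  Part 2: 'map'
  Part 3: 'dig'
Total parts: 3

3


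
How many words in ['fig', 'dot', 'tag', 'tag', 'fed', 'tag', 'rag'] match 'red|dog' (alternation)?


Alternation 'red|dog' matches either 'red' or 'dog'.
Checking each word:
  'fig' -> no
  'dot' -> no
  'tag' -> no
  'tag' -> no
  'fed' -> no
  'tag' -> no
  'rag' -> no
Matches: []
Count: 0

0


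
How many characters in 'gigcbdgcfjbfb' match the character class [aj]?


Character class [aj] matches any of: {a, j}
Scanning string 'gigcbdgcfjbfb' character by character:
  pos 0: 'g' -> no
  pos 1: 'i' -> no
  pos 2: 'g' -> no
  pos 3: 'c' -> no
  pos 4: 'b' -> no
  pos 5: 'd' -> no
  pos 6: 'g' -> no
  pos 7: 'c' -> no
  pos 8: 'f' -> no
  pos 9: 'j' -> MATCH
  pos 10: 'b' -> no
  pos 11: 'f' -> no
  pos 12: 'b' -> no
Total matches: 1

1


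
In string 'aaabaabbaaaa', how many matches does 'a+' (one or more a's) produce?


Pattern 'a+' matches one or more consecutive a's.
String: 'aaabaabbaaaa'
Scanning for runs of a:
  Match 1: 'aaa' (length 3)
  Match 2: 'aa' (length 2)
  Match 3: 'aaaa' (length 4)
Total matches: 3

3


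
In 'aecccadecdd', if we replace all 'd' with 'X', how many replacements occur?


re.sub('d', 'X', text) replaces every occurrence of 'd' with 'X'.
Text: 'aecccadecdd'
Scanning for 'd':
  pos 6: 'd' -> replacement #1
  pos 9: 'd' -> replacement #2
  pos 10: 'd' -> replacement #3
Total replacements: 3

3


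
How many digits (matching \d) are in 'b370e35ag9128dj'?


\d matches any digit 0-9.
Scanning 'b370e35ag9128dj':
  pos 1: '3' -> DIGIT
  pos 2: '7' -> DIGIT
  pos 3: '0' -> DIGIT
  pos 5: '3' -> DIGIT
  pos 6: '5' -> DIGIT
  pos 9: '9' -> DIGIT
  pos 10: '1' -> DIGIT
  pos 11: '2' -> DIGIT
  pos 12: '8' -> DIGIT
Digits found: ['3', '7', '0', '3', '5', '9', '1', '2', '8']
Total: 9

9


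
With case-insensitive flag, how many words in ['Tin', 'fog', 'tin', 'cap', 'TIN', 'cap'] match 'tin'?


Case-insensitive matching: compare each word's lowercase form to 'tin'.
  'Tin' -> lower='tin' -> MATCH
  'fog' -> lower='fog' -> no
  'tin' -> lower='tin' -> MATCH
  'cap' -> lower='cap' -> no
  'TIN' -> lower='tin' -> MATCH
  'cap' -> lower='cap' -> no
Matches: ['Tin', 'tin', 'TIN']
Count: 3

3


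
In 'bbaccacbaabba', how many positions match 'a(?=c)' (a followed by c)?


Lookahead 'a(?=c)' matches 'a' only when followed by 'c'.
String: 'bbaccacbaabba'
Checking each position where char is 'a':
  pos 2: 'a' -> MATCH (next='c')
  pos 5: 'a' -> MATCH (next='c')
  pos 8: 'a' -> no (next='a')
  pos 9: 'a' -> no (next='b')
Matching positions: [2, 5]
Count: 2

2


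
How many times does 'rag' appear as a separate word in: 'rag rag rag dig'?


Scanning each word for exact match 'rag':
  Word 1: 'rag' -> MATCH
  Word 2: 'rag' -> MATCH
  Word 3: 'rag' -> MATCH
  Word 4: 'dig' -> no
Total matches: 3

3


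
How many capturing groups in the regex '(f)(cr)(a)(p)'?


To count capturing groups, count each '(' that starts a group.
Pattern: '(f)(cr)(a)(p)'
Walking through the pattern:
  Position 0: '(' -> group #1
  Position 3: '(' -> group #2
  Position 7: '(' -> group #3
  Position 10: '(' -> group #4
Total capturing groups: 4

4


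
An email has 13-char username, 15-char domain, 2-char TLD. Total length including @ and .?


An email address has format: username@domain.tld
Username length: 13
'@' character: 1
Domain length: 15
'.' character: 1
TLD length: 2
Total = 13 + 1 + 15 + 1 + 2 = 32

32


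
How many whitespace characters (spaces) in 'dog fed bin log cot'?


\s matches whitespace characters (spaces, tabs, etc.).
Text: 'dog fed bin log cot'
This text has 5 words separated by spaces.
Number of spaces = number of words - 1 = 5 - 1 = 4

4


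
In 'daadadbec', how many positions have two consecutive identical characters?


Looking for consecutive identical characters in 'daadadbec':
  pos 0-1: 'd' vs 'a' -> different
  pos 1-2: 'a' vs 'a' -> MATCH ('aa')
  pos 2-3: 'a' vs 'd' -> different
  pos 3-4: 'd' vs 'a' -> different
  pos 4-5: 'a' vs 'd' -> different
  pos 5-6: 'd' vs 'b' -> different
  pos 6-7: 'b' vs 'e' -> different
  pos 7-8: 'e' vs 'c' -> different
Consecutive identical pairs: ['aa']
Count: 1

1


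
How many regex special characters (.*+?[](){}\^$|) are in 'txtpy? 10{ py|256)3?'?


Regex special characters are: . * + ? [ ] ( ) { } \ ^ $ |
Scanning 'txtpy? 10{ py|256)3?':
  pos 5: '?' -> SPECIAL
  pos 9: '{' -> SPECIAL
  pos 13: '|' -> SPECIAL
  pos 17: ')' -> SPECIAL
  pos 19: '?' -> SPECIAL
Special chars found: ['?', '{', '|', ')', '?']
Total: 5

5


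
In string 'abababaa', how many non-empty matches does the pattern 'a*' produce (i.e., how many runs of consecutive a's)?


Pattern 'a*' matches zero or more a's. We want non-empty runs of consecutive a's.
String: 'abababaa'
Walking through the string to find runs of a's:
  Run 1: positions 0-0 -> 'a'
  Run 2: positions 2-2 -> 'a'
  Run 3: positions 4-4 -> 'a'
  Run 4: positions 6-7 -> 'aa'
Non-empty runs found: ['a', 'a', 'a', 'aa']
Count: 4

4


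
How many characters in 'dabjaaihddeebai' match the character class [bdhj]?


Character class [bdhj] matches any of: {b, d, h, j}
Scanning string 'dabjaaihddeebai' character by character:
  pos 0: 'd' -> MATCH
  pos 1: 'a' -> no
  pos 2: 'b' -> MATCH
  pos 3: 'j' -> MATCH
  pos 4: 'a' -> no
  pos 5: 'a' -> no
  pos 6: 'i' -> no
  pos 7: 'h' -> MATCH
  pos 8: 'd' -> MATCH
  pos 9: 'd' -> MATCH
  pos 10: 'e' -> no
  pos 11: 'e' -> no
  pos 12: 'b' -> MATCH
  pos 13: 'a' -> no
  pos 14: 'i' -> no
Total matches: 7

7


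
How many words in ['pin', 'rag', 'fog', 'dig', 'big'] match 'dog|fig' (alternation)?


Alternation 'dog|fig' matches either 'dog' or 'fig'.
Checking each word:
  'pin' -> no
  'rag' -> no
  'fog' -> no
  'dig' -> no
  'big' -> no
Matches: []
Count: 0

0


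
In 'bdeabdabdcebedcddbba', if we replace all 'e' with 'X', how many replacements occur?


re.sub('e', 'X', text) replaces every occurrence of 'e' with 'X'.
Text: 'bdeabdabdcebedcddbba'
Scanning for 'e':
  pos 2: 'e' -> replacement #1
  pos 10: 'e' -> replacement #2
  pos 12: 'e' -> replacement #3
Total replacements: 3

3


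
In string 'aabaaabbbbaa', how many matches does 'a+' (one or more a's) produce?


Pattern 'a+' matches one or more consecutive a's.
String: 'aabaaabbbbaa'
Scanning for runs of a:
  Match 1: 'aa' (length 2)
  Match 2: 'aaa' (length 3)
  Match 3: 'aa' (length 2)
Total matches: 3

3


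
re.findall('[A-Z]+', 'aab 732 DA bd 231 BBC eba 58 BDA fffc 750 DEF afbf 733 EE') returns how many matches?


Pattern '[A-Z]+' finds one or more uppercase letters.
Text: 'aab 732 DA bd 231 BBC eba 58 BDA fffc 750 DEF afbf 733 EE'
Scanning for matches:
  Match 1: 'DA'
  Match 2: 'BBC'
  Match 3: 'BDA'
  Match 4: 'DEF'
  Match 5: 'EE'
Total matches: 5

5


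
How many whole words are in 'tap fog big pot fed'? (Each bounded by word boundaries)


Word boundaries (\b) mark the start/end of each word.
Text: 'tap fog big pot fed'
Splitting by whitespace:
  Word 1: 'tap'
  Word 2: 'fog'
  Word 3: 'big'
  Word 4: 'pot'
  Word 5: 'fed'
Total whole words: 5

5


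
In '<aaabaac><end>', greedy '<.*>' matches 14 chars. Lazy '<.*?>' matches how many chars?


Greedy '<.*>' tries to match as MUCH as possible.
Lazy '<.*?>' tries to match as LITTLE as possible.

String: '<aaabaac><end>'
Greedy '<.*>' starts at first '<' and extends to the LAST '>': '<aaabaac><end>' (14 chars)
Lazy '<.*?>' starts at first '<' and stops at the FIRST '>': '<aaabaac>' (9 chars)

9


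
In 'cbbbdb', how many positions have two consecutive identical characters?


Looking for consecutive identical characters in 'cbbbdb':
  pos 0-1: 'c' vs 'b' -> different
  pos 1-2: 'b' vs 'b' -> MATCH ('bb')
  pos 2-3: 'b' vs 'b' -> MATCH ('bb')
  pos 3-4: 'b' vs 'd' -> different
  pos 4-5: 'd' vs 'b' -> different
Consecutive identical pairs: ['bb', 'bb']
Count: 2

2


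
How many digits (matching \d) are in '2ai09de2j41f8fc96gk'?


\d matches any digit 0-9.
Scanning '2ai09de2j41f8fc96gk':
  pos 0: '2' -> DIGIT
  pos 3: '0' -> DIGIT
  pos 4: '9' -> DIGIT
  pos 7: '2' -> DIGIT
  pos 9: '4' -> DIGIT
  pos 10: '1' -> DIGIT
  pos 12: '8' -> DIGIT
  pos 15: '9' -> DIGIT
  pos 16: '6' -> DIGIT
Digits found: ['2', '0', '9', '2', '4', '1', '8', '9', '6']
Total: 9

9


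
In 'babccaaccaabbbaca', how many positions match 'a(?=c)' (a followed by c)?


Lookahead 'a(?=c)' matches 'a' only when followed by 'c'.
String: 'babccaaccaabbbaca'
Checking each position where char is 'a':
  pos 1: 'a' -> no (next='b')
  pos 5: 'a' -> no (next='a')
  pos 6: 'a' -> MATCH (next='c')
  pos 9: 'a' -> no (next='a')
  pos 10: 'a' -> no (next='b')
  pos 14: 'a' -> MATCH (next='c')
Matching positions: [6, 14]
Count: 2

2


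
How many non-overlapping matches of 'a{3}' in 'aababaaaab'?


Pattern 'a{3}' matches exactly 3 consecutive a's (greedy, non-overlapping).
String: 'aababaaaab'
Scanning for runs of a's:
  Run at pos 0: 'aa' (length 2) -> 0 match(es)
  Run at pos 3: 'a' (length 1) -> 0 match(es)
  Run at pos 5: 'aaaa' (length 4) -> 1 match(es)
Matches found: ['aaa']
Total: 1

1


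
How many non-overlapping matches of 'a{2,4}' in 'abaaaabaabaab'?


Pattern 'a{2,4}' matches between 2 and 4 consecutive a's (greedy).
String: 'abaaaabaabaab'
Finding runs of a's and applying greedy matching:
  Run at pos 0: 'a' (length 1)
  Run at pos 2: 'aaaa' (length 4)
  Run at pos 7: 'aa' (length 2)
  Run at pos 10: 'aa' (length 2)
Matches: ['aaaa', 'aa', 'aa']
Count: 3

3


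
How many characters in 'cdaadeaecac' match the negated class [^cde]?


Negated class [^cde] matches any char NOT in {c, d, e}
Scanning 'cdaadeaecac':
  pos 0: 'c' -> no (excluded)
  pos 1: 'd' -> no (excluded)
  pos 2: 'a' -> MATCH
  pos 3: 'a' -> MATCH
  pos 4: 'd' -> no (excluded)
  pos 5: 'e' -> no (excluded)
  pos 6: 'a' -> MATCH
  pos 7: 'e' -> no (excluded)
  pos 8: 'c' -> no (excluded)
  pos 9: 'a' -> MATCH
  pos 10: 'c' -> no (excluded)
Total matches: 4

4
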